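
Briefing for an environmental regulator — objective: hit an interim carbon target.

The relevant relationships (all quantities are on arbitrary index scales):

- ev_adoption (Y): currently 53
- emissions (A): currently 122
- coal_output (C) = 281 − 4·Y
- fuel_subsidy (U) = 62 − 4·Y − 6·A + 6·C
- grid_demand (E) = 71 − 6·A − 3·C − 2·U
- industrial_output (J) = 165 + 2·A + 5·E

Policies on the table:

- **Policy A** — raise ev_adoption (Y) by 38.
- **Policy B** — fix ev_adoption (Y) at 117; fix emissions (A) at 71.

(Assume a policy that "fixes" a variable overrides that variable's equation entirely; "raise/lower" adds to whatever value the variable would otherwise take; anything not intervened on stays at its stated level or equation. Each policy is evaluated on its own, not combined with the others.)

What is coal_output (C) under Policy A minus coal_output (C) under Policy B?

Policy A (Y + 38):
  Y = 53 + 38 = 91
  C = 281 − 4·91 = -83
Policy B (Y := 117, A := 71):
  Y = 117
  C = 281 − 4·117 = -187
C: -83 − (-187) = 104

104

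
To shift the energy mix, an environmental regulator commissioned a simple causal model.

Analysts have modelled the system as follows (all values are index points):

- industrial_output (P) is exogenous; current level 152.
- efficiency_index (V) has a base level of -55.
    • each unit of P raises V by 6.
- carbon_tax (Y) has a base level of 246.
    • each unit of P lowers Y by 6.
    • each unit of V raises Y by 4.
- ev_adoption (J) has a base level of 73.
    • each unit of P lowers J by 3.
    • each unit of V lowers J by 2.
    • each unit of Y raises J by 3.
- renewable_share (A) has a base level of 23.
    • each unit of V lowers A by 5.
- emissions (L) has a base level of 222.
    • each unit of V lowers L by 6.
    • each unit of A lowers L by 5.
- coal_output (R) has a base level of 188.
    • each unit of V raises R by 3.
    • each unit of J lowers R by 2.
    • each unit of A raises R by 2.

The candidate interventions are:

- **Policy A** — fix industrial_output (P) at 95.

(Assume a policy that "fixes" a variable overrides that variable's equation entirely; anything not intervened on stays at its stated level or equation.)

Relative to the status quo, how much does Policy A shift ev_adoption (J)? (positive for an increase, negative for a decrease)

Baseline:
  P = 152
  V = -55 + 6·152 = 857
  Y = 246 − 6·152 + 4·857 = 2762
  J = 73 − 3·152 − 2·857 + 3·2762 = 6189
Policy A (P := 95):
  P = 95
  V = -55 + 6·95 = 515
  Y = 246 − 6·95 + 4·515 = 1736
  J = 73 − 3·95 − 2·515 + 3·1736 = 3966
Change in J: 3966 − 6189 = -2223

-2223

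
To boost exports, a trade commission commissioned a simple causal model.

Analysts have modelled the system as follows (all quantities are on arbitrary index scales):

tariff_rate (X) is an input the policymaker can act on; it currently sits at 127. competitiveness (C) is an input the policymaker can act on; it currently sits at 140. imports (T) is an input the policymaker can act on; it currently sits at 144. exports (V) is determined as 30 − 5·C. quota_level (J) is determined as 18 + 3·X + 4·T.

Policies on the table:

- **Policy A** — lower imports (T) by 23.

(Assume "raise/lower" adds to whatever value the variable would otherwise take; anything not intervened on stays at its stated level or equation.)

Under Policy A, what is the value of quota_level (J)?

Policy A (T − 23):
  X = 127
  T = 144 − 23 = 121
  J = 18 + 3·127 + 4·121 = 883

883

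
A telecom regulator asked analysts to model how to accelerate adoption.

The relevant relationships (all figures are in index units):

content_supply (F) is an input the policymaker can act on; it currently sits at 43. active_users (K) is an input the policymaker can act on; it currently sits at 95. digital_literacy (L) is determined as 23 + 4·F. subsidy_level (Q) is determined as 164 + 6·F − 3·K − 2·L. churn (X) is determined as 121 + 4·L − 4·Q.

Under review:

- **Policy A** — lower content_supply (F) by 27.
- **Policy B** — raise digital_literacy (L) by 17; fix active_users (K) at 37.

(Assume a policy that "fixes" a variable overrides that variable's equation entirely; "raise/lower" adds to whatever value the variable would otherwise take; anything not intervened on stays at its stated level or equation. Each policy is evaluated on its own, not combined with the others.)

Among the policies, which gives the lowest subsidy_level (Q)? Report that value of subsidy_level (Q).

Policy A (F − 27):
  F = 43 − 27 = 16
  K = 95
  L = 23 + 4·16 = 87
  Q = 164 + 6·16 − 3·95 − 2·87 = -199
Policy B (L + 17, K := 37):
  F = 43
  K = 37
  L = 23 + 4·43 (+17 from intervention) = 212
  Q = 164 + 6·43 − 3·37 − 2·212 = -113
Comparing — Policy A: Q=-199, Policy B: Q=-113. Lowest is -199 (Policy A).

-199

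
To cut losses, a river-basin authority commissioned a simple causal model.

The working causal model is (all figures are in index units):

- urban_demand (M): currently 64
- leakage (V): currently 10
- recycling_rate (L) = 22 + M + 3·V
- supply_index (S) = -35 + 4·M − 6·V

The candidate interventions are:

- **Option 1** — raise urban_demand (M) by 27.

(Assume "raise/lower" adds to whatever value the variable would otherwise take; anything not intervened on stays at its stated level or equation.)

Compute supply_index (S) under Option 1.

269

Option 1 (M + 27):
  M = 64 + 27 = 91
  V = 10
  S = -35 + 4·91 − 6·10 = 269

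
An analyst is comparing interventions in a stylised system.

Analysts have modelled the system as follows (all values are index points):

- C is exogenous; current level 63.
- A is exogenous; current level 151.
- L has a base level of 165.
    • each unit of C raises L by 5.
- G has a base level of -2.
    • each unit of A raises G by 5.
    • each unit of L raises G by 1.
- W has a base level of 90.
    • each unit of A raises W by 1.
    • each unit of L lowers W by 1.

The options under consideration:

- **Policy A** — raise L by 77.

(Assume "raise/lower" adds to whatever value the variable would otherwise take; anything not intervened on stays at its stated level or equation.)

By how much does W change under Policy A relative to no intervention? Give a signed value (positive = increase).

Baseline:
  C = 63
  A = 151
  L = 165 + 5·63 = 480
  W = 90 + 151 − 480 = -239
Policy A (L + 77):
  C = 63
  A = 151
  L = 165 + 5·63 (+77 from intervention) = 557
  W = 90 + 151 − 557 = -316
Change in W: -316 − (-239) = -77

-77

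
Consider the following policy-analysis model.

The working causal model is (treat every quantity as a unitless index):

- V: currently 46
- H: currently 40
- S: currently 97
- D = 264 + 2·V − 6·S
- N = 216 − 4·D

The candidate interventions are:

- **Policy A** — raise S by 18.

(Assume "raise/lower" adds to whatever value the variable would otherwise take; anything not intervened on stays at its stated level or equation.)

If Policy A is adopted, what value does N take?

1552

Policy A (S + 18):
  V = 46
  S = 97 + 18 = 115
  D = 264 + 2·46 − 6·115 = -334
  N = 216 − 4·(-334) = 1552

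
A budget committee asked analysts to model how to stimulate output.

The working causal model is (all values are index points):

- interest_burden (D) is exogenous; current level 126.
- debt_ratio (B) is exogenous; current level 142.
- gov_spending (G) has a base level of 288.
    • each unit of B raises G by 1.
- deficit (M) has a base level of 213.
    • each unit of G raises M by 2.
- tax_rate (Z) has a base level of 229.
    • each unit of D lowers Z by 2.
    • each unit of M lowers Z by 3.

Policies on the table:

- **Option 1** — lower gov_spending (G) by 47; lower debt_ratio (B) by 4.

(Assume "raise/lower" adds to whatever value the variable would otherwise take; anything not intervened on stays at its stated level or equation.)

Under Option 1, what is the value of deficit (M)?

Option 1 (G − 47, B − 4):
  B = 142 − 4 = 138
  G = 288 + 138 (−47 from intervention) = 379
  M = 213 + 2·379 = 971

971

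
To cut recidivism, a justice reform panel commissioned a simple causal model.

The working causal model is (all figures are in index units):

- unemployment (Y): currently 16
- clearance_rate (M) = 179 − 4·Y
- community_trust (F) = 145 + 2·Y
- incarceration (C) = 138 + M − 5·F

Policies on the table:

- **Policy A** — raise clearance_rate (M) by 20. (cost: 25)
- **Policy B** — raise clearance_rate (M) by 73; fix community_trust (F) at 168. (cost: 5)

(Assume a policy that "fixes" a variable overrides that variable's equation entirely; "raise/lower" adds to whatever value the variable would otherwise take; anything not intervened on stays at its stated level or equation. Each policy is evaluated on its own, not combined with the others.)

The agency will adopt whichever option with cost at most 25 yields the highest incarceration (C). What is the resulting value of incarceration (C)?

Policy A (M + 20):
  Y = 16
  M = 179 − 4·16 (+20 from intervention) = 135
  F = 145 + 2·16 = 177
  C = 138 + 135 − 5·177 = -612
Policy B (M + 73, F := 168):
  Y = 16
  M = 179 − 4·16 (+73 from intervention) = 188
  F = 168
  C = 138 + 188 − 5·168 = -514
Comparing — Policy A: C=-612, Policy B: C=-514. Highest is -514 (Policy B).

-514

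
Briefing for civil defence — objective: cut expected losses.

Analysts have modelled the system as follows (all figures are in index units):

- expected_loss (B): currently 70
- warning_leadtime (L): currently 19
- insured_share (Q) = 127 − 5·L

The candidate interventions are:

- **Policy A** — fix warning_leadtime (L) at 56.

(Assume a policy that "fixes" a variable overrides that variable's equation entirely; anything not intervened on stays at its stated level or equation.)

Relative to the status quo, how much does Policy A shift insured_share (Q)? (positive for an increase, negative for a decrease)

-185

Baseline:
  L = 19
  Q = 127 − 5·19 = 32
Policy A (L := 56):
  L = 56
  Q = 127 − 5·56 = -153
Change in Q: -153 − 32 = -185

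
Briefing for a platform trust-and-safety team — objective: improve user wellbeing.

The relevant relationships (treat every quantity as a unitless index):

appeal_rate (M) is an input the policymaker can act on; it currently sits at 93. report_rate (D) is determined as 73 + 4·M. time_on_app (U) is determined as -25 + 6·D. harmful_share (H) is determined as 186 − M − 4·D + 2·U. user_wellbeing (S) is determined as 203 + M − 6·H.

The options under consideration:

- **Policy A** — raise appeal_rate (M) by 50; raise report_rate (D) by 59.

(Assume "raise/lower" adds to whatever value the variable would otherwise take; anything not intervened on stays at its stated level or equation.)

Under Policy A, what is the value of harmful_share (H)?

Policy A (M + 50, D + 59):
  M = 93 + 50 = 143
  D = 73 + 4·143 (+59 from intervention) = 704
  U = -25 + 6·704 = 4199
  H = 186 − 143 − 4·704 + 2·4199 = 5625

5625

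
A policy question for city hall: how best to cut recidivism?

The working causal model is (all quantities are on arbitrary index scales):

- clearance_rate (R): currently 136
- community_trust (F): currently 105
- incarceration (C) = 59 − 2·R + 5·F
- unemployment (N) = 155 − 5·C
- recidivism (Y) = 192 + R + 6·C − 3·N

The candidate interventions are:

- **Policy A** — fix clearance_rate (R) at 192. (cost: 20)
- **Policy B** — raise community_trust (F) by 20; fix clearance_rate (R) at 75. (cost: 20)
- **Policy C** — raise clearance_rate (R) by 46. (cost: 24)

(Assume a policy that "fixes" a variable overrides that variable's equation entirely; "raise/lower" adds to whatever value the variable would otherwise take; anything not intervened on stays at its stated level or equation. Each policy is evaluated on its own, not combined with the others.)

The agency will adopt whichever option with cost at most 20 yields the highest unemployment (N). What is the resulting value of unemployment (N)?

Policy A (R := 192):
  R = 192
  F = 105
  C = 59 − 2·192 + 5·105 = 200
  N = 155 − 5·200 = -845
Policy B (F + 20, R := 75):
  R = 75
  F = 105 + 20 = 125
  C = 59 − 2·75 + 5·125 = 534
  N = 155 − 5·534 = -2515
Comparing — Policy A: N=-845, Policy B: N=-2515. Highest is -845 (Policy A).

-845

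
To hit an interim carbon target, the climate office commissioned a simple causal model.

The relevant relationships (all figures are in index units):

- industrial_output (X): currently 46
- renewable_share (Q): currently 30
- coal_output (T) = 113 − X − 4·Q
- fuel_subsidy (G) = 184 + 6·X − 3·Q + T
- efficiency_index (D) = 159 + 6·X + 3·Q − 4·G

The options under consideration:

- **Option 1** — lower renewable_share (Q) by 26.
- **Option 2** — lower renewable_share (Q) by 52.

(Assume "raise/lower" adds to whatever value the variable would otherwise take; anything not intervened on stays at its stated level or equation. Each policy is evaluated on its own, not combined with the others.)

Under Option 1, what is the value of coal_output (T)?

Option 1 (Q − 26):
  X = 46
  Q = 30 − 26 = 4
  T = 113 − 46 − 4·4 = 51

51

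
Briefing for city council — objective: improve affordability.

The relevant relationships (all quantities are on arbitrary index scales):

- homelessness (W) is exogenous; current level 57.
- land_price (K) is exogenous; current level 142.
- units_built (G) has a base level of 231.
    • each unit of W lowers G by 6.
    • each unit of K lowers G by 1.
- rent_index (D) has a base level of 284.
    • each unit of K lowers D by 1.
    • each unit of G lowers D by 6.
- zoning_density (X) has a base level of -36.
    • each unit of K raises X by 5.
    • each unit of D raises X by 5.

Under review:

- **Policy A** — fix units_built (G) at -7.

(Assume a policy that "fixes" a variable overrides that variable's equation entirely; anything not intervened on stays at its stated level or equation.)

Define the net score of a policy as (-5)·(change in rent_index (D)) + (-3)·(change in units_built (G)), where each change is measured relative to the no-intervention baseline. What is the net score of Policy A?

6642

Baseline:
  W = 57
  K = 142
  G = 231 − 6·57 − 142 = -253
  D = 284 − 142 − 6·(-253) = 1660
Policy A (G := -7):
  W = 57
  K = 142
  G = -7
  D = 284 − 142 − 6·(-7) = 184
ΔD = 184 − 1660 = -1476; ΔG = -7 − (-253) = 246
Score = (-5)·(-1476) + (-3)·246 = 6642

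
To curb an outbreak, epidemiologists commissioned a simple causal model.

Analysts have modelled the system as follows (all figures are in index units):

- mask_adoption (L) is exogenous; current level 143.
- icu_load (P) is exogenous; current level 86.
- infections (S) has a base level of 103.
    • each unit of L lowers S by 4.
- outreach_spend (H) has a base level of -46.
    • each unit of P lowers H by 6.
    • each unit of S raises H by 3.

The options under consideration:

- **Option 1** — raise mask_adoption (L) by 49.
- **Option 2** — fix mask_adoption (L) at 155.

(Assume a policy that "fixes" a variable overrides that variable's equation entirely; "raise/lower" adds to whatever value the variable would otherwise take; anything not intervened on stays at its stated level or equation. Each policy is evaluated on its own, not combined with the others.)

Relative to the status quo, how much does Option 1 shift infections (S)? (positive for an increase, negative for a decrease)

-196

Baseline:
  L = 143
  S = 103 − 4·143 = -469
Option 1 (L + 49):
  L = 143 + 49 = 192
  S = 103 − 4·192 = -665
Change in S: -665 − (-469) = -196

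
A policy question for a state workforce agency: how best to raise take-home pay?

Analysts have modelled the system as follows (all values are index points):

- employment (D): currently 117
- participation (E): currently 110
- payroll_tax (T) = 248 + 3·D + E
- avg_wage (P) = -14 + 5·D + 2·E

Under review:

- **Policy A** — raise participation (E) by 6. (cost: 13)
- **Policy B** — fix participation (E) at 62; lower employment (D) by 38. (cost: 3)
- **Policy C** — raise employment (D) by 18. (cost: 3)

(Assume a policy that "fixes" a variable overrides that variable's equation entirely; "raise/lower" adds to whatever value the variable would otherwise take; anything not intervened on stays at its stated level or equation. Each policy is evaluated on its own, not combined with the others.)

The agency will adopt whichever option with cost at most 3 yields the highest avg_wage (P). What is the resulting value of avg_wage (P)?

881

Policy B (E := 62, D − 38):
  D = 117 − 38 = 79
  E = 62
  P = -14 + 5·79 + 2·62 = 505
Policy C (D + 18):
  D = 117 + 18 = 135
  E = 110
  P = -14 + 5·135 + 2·110 = 881
Comparing — Policy B: P=505, Policy C: P=881. Highest is 881 (Policy C).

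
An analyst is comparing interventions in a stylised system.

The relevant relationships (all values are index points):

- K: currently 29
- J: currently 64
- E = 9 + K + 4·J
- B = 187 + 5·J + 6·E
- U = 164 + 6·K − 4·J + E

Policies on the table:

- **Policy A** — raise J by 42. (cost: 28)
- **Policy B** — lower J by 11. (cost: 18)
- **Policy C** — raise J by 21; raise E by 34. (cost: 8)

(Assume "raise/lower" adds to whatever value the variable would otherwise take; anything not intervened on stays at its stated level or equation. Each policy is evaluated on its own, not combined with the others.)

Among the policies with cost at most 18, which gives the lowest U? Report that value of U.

376

Policy B (J − 11):
  K = 29
  J = 64 − 11 = 53
  E = 9 + 29 + 4·53 = 250
  U = 164 + 6·29 − 4·53 + 250 = 376
Policy C (J + 21, E + 34):
  K = 29
  J = 64 + 21 = 85
  E = 9 + 29 + 4·85 (+34 from intervention) = 412
  U = 164 + 6·29 − 4·85 + 412 = 410
Comparing — Policy B: U=376, Policy C: U=410. Lowest is 376 (Policy B).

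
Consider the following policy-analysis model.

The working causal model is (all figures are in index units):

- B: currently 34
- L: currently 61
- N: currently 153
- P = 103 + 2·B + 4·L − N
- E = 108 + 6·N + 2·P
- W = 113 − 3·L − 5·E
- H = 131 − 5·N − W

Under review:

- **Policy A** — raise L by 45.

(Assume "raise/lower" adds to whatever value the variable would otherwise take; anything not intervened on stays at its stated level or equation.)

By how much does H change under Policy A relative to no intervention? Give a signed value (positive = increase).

Baseline:
  B = 34
  L = 61
  N = 153
  P = 103 + 2·34 + 4·61 − 153 = 262
  E = 108 + 6·153 + 2·262 = 1550
  W = 113 − 3·61 − 5·1550 = -7820
  H = 131 − 5·153 − (-7820) = 7186
Policy A (L + 45):
  B = 34
  L = 61 + 45 = 106
  N = 153
  P = 103 + 2·34 + 4·106 − 153 = 442
  E = 108 + 6·153 + 2·442 = 1910
  W = 113 − 3·106 − 5·1910 = -9755
  H = 131 − 5·153 − (-9755) = 9121
Change in H: 9121 − 7186 = 1935

1935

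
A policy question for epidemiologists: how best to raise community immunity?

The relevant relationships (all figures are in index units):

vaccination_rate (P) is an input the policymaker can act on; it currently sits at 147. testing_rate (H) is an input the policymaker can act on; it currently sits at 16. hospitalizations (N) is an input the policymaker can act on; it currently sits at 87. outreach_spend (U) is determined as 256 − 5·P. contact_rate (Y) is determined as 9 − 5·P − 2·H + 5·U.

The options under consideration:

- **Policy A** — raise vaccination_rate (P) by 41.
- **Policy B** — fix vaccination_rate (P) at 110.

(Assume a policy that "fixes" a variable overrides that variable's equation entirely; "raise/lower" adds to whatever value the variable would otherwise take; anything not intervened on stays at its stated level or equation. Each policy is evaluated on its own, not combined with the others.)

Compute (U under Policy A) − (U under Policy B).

Policy A (P + 41):
  P = 147 + 41 = 188
  U = 256 − 5·188 = -684
Policy B (P := 110):
  P = 110
  U = 256 − 5·110 = -294
U: -684 − (-294) = -390

-390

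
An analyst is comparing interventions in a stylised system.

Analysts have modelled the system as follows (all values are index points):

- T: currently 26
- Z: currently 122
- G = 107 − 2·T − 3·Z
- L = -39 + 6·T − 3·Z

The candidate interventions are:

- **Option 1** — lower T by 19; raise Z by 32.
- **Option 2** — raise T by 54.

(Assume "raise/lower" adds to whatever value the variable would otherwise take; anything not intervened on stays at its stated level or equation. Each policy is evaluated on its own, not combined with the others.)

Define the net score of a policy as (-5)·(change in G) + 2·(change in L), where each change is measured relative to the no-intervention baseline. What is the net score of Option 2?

1188

Baseline:
  T = 26
  Z = 122
  G = 107 − 2·26 − 3·122 = -311
  L = -39 + 6·26 − 3·122 = -249
Option 2 (T + 54):
  T = 26 + 54 = 80
  Z = 122
  G = 107 − 2·80 − 3·122 = -419
  L = -39 + 6·80 − 3·122 = 75
ΔG = -419 − (-311) = -108; ΔL = 75 − (-249) = 324
Score = (-5)·(-108) + 2·324 = 1188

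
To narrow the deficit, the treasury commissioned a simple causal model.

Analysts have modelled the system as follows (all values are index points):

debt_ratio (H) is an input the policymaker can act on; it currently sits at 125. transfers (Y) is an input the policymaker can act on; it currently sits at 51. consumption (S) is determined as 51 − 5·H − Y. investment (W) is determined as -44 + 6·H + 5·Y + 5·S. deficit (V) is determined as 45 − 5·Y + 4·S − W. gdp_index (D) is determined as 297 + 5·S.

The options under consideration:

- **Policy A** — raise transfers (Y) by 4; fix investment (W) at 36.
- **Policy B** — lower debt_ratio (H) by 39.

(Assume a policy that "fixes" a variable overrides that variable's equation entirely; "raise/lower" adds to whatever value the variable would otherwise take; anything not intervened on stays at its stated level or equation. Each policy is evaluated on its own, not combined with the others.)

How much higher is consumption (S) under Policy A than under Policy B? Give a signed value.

Policy A (Y + 4, W := 36):
  H = 125
  Y = 51 + 4 = 55
  S = 51 − 5·125 − 55 = -629
Policy B (H − 39):
  H = 125 − 39 = 86
  Y = 51
  S = 51 − 5·86 − 51 = -430
S: -629 − (-430) = -199

-199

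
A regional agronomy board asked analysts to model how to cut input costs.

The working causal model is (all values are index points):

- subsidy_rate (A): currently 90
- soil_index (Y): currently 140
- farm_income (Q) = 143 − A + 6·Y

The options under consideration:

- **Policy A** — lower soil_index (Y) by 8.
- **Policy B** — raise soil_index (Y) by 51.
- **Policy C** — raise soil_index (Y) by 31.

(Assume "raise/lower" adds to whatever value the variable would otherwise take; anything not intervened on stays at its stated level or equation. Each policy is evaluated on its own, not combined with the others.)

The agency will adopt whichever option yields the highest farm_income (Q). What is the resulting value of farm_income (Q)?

1199

Policy A (Y − 8):
  A = 90
  Y = 140 − 8 = 132
  Q = 143 − 90 + 6·132 = 845
Policy B (Y + 51):
  A = 90
  Y = 140 + 51 = 191
  Q = 143 − 90 + 6·191 = 1199
Policy C (Y + 31):
  A = 90
  Y = 140 + 31 = 171
  Q = 143 − 90 + 6·171 = 1079
Comparing — Policy A: Q=845, Policy B: Q=1199, Policy C: Q=1079. Highest is 1199 (Policy B).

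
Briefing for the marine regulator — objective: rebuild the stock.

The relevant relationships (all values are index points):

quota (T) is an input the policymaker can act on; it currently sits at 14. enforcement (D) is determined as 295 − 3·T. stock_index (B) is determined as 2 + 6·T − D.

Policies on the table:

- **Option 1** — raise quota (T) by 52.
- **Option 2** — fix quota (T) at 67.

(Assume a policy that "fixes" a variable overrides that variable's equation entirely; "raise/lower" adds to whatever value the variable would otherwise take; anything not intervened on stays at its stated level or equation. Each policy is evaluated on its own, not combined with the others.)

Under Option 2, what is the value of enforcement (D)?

Option 2 (T := 67):
  T = 67
  D = 295 − 3·67 = 94

94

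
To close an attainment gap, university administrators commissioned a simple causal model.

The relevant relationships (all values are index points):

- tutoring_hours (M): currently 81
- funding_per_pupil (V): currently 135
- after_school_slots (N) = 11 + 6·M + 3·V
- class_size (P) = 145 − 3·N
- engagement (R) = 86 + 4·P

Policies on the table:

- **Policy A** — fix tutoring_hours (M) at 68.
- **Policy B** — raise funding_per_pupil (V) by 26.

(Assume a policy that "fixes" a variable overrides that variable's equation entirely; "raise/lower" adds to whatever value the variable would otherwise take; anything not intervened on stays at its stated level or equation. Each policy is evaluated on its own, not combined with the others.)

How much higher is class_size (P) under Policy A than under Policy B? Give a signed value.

Policy A (M := 68):
  M = 68
  V = 135
  N = 11 + 6·68 + 3·135 = 824
  P = 145 − 3·824 = -2327
Policy B (V + 26):
  M = 81
  V = 135 + 26 = 161
  N = 11 + 6·81 + 3·161 = 980
  P = 145 − 3·980 = -2795
P: -2327 − (-2795) = 468

468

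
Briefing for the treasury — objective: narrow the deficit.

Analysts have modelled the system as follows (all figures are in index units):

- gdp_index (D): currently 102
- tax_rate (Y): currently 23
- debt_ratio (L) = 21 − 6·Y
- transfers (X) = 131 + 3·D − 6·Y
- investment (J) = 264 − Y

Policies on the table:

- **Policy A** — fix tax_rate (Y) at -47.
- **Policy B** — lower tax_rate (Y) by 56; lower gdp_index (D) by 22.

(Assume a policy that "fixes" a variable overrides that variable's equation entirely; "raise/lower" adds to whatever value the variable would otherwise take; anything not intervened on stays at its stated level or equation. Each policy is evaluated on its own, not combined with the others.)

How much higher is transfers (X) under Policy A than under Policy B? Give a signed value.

150

Policy A (Y := -47):
  D = 102
  Y = -47
  X = 131 + 3·102 − 6·(-47) = 719
Policy B (Y − 56, D − 22):
  D = 102 − 22 = 80
  Y = 23 − 56 = -33
  X = 131 + 3·80 − 6·(-33) = 569
X: 719 − 569 = 150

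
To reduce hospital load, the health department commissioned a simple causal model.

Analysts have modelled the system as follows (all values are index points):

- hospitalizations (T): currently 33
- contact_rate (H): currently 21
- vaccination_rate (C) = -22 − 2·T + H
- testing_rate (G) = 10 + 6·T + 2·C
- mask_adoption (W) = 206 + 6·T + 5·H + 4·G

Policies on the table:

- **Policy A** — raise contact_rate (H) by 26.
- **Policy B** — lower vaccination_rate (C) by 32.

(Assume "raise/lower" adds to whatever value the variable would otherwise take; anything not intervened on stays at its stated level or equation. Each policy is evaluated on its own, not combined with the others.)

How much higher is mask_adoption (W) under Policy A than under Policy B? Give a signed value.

Policy A (H + 26):
  T = 33
  H = 21 + 26 = 47
  C = -22 − 2·33 + 47 = -41
  G = 10 + 6·33 + 2·(-41) = 126
  W = 206 + 6·33 + 5·47 + 4·126 = 1143
Policy B (C − 32):
  T = 33
  H = 21
  C = -22 − 2·33 + 21 (−32 from intervention) = -99
  G = 10 + 6·33 + 2·(-99) = 10
  W = 206 + 6·33 + 5·21 + 4·10 = 549
W: 1143 − 549 = 594

594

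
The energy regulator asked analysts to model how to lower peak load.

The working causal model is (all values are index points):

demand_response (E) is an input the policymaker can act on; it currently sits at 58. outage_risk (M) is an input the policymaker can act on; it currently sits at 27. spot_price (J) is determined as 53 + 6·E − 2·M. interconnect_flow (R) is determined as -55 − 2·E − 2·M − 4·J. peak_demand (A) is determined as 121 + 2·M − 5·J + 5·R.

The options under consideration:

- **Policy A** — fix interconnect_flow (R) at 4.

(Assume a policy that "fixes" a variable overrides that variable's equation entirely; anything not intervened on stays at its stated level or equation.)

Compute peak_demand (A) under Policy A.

Policy A (R := 4):
  E = 58
  M = 27
  J = 53 + 6·58 − 2·27 = 347
  R = 4
  A = 121 + 2·27 − 5·347 + 5·4 = -1540

-1540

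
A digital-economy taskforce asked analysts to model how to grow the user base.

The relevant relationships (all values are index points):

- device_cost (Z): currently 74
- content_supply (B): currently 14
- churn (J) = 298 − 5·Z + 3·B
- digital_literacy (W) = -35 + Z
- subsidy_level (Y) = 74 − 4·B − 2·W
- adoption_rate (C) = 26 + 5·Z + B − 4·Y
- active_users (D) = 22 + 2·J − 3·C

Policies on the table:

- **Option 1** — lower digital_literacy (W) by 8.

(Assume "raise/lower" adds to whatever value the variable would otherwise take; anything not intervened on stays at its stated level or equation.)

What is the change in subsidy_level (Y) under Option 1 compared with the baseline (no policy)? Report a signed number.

Baseline:
  Z = 74
  B = 14
  W = -35 + 74 = 39
  Y = 74 − 4·14 − 2·39 = -60
Option 1 (W − 8):
  Z = 74
  B = 14
  W = -35 + 74 (−8 from intervention) = 31
  Y = 74 − 4·14 − 2·31 = -44
Change in Y: -44 − (-60) = 16

16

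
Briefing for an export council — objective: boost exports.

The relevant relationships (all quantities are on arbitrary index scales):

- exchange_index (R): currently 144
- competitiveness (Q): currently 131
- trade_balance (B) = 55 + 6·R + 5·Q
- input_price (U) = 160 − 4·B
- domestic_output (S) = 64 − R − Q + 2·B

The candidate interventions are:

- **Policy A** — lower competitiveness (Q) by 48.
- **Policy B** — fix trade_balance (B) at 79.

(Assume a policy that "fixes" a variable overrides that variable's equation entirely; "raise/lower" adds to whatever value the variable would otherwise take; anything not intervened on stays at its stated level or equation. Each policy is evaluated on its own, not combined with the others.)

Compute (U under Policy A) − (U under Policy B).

-5020

Policy A (Q − 48):
  R = 144
  Q = 131 − 48 = 83
  B = 55 + 6·144 + 5·83 = 1334
  U = 160 − 4·1334 = -5176
Policy B (B := 79):
  R = 144
  Q = 131
  B = 79
  U = 160 − 4·79 = -156
U: -5176 − (-156) = -5020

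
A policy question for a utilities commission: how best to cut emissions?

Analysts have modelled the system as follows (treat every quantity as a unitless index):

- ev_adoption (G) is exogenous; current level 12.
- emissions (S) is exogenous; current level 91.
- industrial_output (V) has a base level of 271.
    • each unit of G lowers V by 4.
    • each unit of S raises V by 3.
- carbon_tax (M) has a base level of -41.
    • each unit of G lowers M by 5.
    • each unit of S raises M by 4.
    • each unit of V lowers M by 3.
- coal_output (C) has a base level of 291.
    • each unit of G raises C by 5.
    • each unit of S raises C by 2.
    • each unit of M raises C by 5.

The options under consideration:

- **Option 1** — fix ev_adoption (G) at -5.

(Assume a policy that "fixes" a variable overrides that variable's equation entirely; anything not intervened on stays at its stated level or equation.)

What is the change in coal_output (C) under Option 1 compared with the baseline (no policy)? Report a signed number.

Baseline:
  G = 12
  S = 91
  V = 271 − 4·12 + 3·91 = 496
  M = -41 − 5·12 + 4·91 − 3·496 = -1225
  C = 291 + 5·12 + 2·91 + 5·(-1225) = -5592
Option 1 (G := -5):
  G = -5
  S = 91
  V = 271 − 4·(-5) + 3·91 = 564
  M = -41 − 5·(-5) + 4·91 − 3·564 = -1344
  C = 291 + 5·(-5) + 2·91 + 5·(-1344) = -6272
Change in C: -6272 − (-5592) = -680

-680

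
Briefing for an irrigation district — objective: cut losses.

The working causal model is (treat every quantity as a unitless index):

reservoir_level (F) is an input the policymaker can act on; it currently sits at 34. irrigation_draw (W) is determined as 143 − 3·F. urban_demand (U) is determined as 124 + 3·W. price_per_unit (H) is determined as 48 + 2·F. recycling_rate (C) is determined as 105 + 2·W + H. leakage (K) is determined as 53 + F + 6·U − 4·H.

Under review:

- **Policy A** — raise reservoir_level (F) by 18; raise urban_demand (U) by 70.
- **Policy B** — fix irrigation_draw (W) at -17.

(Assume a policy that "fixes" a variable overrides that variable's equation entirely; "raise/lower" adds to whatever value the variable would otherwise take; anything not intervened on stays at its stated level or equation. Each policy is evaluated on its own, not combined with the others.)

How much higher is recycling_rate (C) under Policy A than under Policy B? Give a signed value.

44

Policy A (F + 18, U + 70):
  F = 34 + 18 = 52
  W = 143 − 3·52 = -13
  H = 48 + 2·52 = 152
  C = 105 + 2·(-13) + 152 = 231
Policy B (W := -17):
  F = 34
  W = -17
  H = 48 + 2·34 = 116
  C = 105 + 2·(-17) + 116 = 187
C: 231 − 187 = 44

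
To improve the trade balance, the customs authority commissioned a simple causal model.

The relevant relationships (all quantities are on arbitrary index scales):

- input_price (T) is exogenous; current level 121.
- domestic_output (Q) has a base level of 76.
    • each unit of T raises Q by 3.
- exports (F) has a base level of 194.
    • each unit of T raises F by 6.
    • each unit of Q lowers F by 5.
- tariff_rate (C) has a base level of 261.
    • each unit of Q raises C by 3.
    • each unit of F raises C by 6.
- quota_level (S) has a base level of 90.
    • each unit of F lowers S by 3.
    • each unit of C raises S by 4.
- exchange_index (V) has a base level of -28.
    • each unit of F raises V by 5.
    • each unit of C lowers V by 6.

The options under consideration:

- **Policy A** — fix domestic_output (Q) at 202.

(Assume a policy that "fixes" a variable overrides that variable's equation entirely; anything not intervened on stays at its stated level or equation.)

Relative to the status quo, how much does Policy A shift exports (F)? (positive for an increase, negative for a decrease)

Baseline:
  T = 121
  Q = 76 + 3·121 = 439
  F = 194 + 6·121 − 5·439 = -1275
Policy A (Q := 202):
  T = 121
  Q = 202
  F = 194 + 6·121 − 5·202 = -90
Change in F: -90 − (-1275) = 1185

1185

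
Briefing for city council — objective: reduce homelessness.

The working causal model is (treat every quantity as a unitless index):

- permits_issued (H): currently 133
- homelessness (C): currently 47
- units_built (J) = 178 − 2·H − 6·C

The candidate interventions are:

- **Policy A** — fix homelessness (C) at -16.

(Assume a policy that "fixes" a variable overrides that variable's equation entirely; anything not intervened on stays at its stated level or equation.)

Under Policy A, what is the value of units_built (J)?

8

Policy A (C := -16):
  H = 133
  C = -16
  J = 178 − 2·133 − 6·(-16) = 8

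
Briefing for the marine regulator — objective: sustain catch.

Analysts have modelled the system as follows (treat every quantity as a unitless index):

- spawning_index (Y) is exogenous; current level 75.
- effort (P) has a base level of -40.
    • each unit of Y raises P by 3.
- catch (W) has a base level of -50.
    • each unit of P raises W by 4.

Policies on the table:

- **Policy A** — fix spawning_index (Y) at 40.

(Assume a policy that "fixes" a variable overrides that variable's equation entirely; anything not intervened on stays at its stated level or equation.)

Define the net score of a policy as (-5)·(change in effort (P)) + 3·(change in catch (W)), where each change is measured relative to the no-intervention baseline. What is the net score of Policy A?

Baseline:
  Y = 75
  P = -40 + 3·75 = 185
  W = -50 + 4·185 = 690
Policy A (Y := 40):
  Y = 40
  P = -40 + 3·40 = 80
  W = -50 + 4·80 = 270
ΔP = 80 − 185 = -105; ΔW = 270 − 690 = -420
Score = (-5)·(-105) + 3·(-420) = -735

-735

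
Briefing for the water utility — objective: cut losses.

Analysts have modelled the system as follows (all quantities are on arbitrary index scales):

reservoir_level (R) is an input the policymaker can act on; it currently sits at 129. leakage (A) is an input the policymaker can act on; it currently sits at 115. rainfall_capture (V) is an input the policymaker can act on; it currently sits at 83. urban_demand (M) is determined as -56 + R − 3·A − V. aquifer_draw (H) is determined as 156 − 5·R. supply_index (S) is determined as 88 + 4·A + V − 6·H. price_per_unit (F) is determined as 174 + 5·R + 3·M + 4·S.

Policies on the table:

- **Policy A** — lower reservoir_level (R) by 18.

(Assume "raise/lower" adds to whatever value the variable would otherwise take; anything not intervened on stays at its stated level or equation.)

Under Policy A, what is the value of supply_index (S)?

Policy A (R − 18):
  R = 129 − 18 = 111
  A = 115
  V = 83
  H = 156 − 5·111 = -399
  S = 88 + 4·115 + 83 − 6·(-399) = 3025

3025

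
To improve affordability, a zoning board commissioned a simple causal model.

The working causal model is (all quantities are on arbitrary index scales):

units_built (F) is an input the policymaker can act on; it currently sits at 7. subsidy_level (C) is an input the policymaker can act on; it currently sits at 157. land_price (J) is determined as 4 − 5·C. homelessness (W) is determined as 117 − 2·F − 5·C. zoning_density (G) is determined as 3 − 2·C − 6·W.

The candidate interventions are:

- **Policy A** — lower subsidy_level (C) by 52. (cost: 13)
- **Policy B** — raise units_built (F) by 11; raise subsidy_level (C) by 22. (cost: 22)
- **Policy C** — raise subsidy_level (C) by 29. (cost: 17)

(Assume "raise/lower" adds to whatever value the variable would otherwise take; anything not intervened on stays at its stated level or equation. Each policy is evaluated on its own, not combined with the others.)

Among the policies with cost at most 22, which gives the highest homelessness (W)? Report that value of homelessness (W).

Policy A (C − 52):
  F = 7
  C = 157 − 52 = 105
  W = 117 − 2·7 − 5·105 = -422
Policy B (F + 11, C + 22):
  F = 7 + 11 = 18
  C = 157 + 22 = 179
  W = 117 − 2·18 − 5·179 = -814
Policy C (C + 29):
  F = 7
  C = 157 + 29 = 186
  W = 117 − 2·7 − 5·186 = -827
Comparing — Policy A: W=-422, Policy B: W=-814, Policy C: W=-827. Highest is -422 (Policy A).

-422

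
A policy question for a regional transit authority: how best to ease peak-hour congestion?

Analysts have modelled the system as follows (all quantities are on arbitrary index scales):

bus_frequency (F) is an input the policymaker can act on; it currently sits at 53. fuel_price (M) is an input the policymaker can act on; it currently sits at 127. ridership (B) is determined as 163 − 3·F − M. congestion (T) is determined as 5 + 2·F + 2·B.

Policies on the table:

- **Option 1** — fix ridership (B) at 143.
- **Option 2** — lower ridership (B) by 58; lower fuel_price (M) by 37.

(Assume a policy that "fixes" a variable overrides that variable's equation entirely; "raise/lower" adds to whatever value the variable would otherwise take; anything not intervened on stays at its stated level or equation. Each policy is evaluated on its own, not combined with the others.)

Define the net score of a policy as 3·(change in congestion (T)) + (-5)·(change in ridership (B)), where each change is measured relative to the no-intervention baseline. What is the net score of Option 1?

Baseline:
  F = 53
  M = 127
  B = 163 − 3·53 − 127 = -123
  T = 5 + 2·53 + 2·(-123) = -135
Option 1 (B := 143):
  F = 53
  M = 127
  B = 143
  T = 5 + 2·53 + 2·143 = 397
ΔT = 397 − (-135) = 532; ΔB = 143 − (-123) = 266
Score = 3·532 + (-5)·266 = 266

266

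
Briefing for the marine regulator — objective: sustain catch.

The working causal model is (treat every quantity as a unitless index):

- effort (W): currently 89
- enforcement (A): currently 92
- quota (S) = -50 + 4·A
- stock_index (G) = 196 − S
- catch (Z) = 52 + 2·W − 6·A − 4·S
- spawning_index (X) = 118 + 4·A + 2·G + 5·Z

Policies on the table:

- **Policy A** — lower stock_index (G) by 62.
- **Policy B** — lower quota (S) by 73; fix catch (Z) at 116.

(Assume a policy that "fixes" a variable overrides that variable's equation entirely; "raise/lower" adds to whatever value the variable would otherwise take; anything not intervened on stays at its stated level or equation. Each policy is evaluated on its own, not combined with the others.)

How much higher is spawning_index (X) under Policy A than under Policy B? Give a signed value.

-8820

Policy A (G − 62):
  W = 89
  A = 92
  S = -50 + 4·92 = 318
  G = 196 − 318 (−62 from intervention) = -184
  Z = 52 + 2·89 − 6·92 − 4·318 = -1594
  X = 118 + 4·92 + 2·(-184) + 5·(-1594) = -7852
Policy B (S − 73, Z := 116):
  W = 89
  A = 92
  S = -50 + 4·92 (−73 from intervention) = 245
  G = 196 − 245 = -49
  Z = 116
  X = 118 + 4·92 + 2·(-49) + 5·116 = 968
X: -7852 − 968 = -8820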